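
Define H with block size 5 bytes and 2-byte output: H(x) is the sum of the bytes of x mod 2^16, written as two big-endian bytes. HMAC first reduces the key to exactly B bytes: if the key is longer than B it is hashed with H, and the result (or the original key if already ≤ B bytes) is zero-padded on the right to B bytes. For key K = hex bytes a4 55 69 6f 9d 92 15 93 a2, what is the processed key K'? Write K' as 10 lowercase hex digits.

|K| = 9 > B = 5, so first hash the key.
H(K): sum = 164+85+105+111+157+146+21+147+162 = 1098 → 04 4a.
Zero-pad H(K) = 04 4a to 5 bytes: K' = 04 4a 00 00 00.

044a000000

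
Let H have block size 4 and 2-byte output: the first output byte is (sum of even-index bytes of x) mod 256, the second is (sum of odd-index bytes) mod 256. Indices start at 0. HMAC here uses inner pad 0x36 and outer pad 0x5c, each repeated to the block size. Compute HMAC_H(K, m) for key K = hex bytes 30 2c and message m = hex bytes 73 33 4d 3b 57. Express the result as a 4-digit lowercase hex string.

1b8a

Key hex bytes 30 2c is 2 bytes ≤ B = 4; zero-pad to 4 bytes: K' = 30 2c 00 00.
K' ⊕ ipad = 06 1a 36 36.  K' ⊕ opad = 6c 70 5c 5c.
Inner input = (K'⊕ipad) ∥ m = 06 1a 36 36 ∥ 73 33 4d 3b 57.
Inner hash: even-index sum = 339 mod 256 = 83; odd-index sum = 190 mod 256 = 190 → 53 be.
Outer input = (K'⊕opad) ∥ inner = 6c 70 5c 5c ∥ 53 be.
Outer hash (tag): even-index sum = 283 mod 256 = 27; odd-index sum = 394 mod 256 = 138 → 1b 8a.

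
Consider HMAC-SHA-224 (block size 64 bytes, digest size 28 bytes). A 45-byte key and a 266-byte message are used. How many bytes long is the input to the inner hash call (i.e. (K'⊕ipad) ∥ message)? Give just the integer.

330

Key is 45 ≤ 64 bytes, zero-padded: |K'| = 64.
Inner input = (K'⊕ipad) ∥ m → 64 + 266 = 330 bytes.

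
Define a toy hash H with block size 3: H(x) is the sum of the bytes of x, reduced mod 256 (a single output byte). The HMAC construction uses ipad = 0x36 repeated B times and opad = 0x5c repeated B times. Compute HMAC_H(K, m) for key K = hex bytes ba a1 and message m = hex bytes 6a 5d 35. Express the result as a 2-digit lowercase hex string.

Key hex bytes ba a1 is 2 bytes ≤ B = 3; zero-pad to 3 bytes: K' = ba a1 00.
K' ⊕ ipad = 8c 97 36.  K' ⊕ opad = e6 fd 5c.
Inner input = (K'⊕ipad) ∥ m = 8c 97 36 ∥ 6a 5d 35.
Inner hash: sum = 140+151+54+106+93+53 = 597; mod 256 = 85 → 55.
Outer input = (K'⊕opad) ∥ inner = e6 fd 5c ∥ 55.
Outer hash (tag): sum = 230+253+92+85 = 660; mod 256 = 148 → 94.

94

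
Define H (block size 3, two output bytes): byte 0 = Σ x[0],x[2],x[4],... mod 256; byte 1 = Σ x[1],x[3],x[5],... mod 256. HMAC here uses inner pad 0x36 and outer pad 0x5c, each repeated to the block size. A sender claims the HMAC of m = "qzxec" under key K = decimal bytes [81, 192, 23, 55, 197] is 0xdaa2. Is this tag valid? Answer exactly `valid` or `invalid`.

invalid

Key decimal bytes [81, 192, 23, 55, 197] = 51 c0 17 37 c5 is 5 bytes > B = 3, so hash it first: H(key) = 2d f7, then zero-pad to 3 bytes: K' = 2d f7 00.
K' ⊕ ipad = 1b c1 36; K' ⊕ opad = 71 ab 5c.
Inner hash: even-index sum = 304 mod 256 = 48; odd-index sum = 525 mod 256 = 13 → 30 0d.
Outer hash (recomputed tag): even-index sum = 218 mod 256 = 218; odd-index sum = 219 mod 256 = 219 → da db.
Recomputed tag = dadb; claimed = daa2 → mismatch.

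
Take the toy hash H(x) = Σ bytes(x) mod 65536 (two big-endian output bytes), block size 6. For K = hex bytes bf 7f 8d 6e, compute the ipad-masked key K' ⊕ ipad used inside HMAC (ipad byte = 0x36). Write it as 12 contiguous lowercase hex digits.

Key hex bytes bf 7f 8d 6e is 4 bytes ≤ B = 6; zero-pad to 6 bytes: K' = bf 7f 8d 6e 00 00.
XOR each byte with 0x36: bf⊕36=89, 7f⊕36=49, 8d⊕36=bb, 6e⊕36=58, 00⊕36=36, 00⊕36=36.

8949bb583636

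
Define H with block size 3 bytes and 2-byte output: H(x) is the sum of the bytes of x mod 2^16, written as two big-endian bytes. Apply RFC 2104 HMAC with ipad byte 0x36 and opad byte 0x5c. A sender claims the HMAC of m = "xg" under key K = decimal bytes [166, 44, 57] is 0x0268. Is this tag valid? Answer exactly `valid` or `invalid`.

Key decimal bytes [166, 44, 57] = a6 2c 39 is exactly B = 3 bytes: K' = a6 2c 39.
K' ⊕ ipad = 90 1a 0f; K' ⊕ opad = fa 70 65.
Inner hash: sum = 144+26+15+120+103 = 408 → 01 98.
Outer hash (recomputed tag): sum = 250+112+101+1+152 = 616 → 02 68.
Recomputed tag = 0268; claimed = 0268 → match.

valid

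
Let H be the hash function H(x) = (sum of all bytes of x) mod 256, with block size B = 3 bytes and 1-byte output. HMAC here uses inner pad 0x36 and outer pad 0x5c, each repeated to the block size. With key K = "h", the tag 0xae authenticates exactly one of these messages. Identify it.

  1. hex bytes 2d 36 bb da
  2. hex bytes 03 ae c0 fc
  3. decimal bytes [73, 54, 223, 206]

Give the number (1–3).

Key "h" = 68 is 1 byte ≤ B = 3; zero-pad to 3 bytes: K' = 68 00 00.
K' ⊕ ipad = 5e 36 36; K' ⊕ opad = 34 5c 5c.
m1: inner = H(5e 36 36 2d 36 bb da) = c2; tag = H(34 5c 5c c2) = ae ← matches
m2: inner = H(5e 36 36 03 ae c0 fc) = 37; tag = H(34 5c 5c 37) = 23
m3: inner = H(5e 36 36 49 36 df ce) = f6; tag = H(34 5c 5c f6) = e2

1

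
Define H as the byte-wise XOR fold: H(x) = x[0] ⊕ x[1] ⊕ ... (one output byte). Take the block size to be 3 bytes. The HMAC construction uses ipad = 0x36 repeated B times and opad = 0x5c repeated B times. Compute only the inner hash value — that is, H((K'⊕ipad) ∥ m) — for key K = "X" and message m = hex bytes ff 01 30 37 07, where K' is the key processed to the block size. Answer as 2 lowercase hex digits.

90

Key "X" = 58 is 1 byte ≤ B = 3; zero-pad to 3 bytes: K' = 58 00 00.
K' ⊕ ipad = 6e 36 36.
Inner input = 6e 36 36 ∥ ff 01 30 37 07.
Inner hash: XOR 6e⊕36⊕36⊕ff⊕01⊕30⊕37⊕07 = 90.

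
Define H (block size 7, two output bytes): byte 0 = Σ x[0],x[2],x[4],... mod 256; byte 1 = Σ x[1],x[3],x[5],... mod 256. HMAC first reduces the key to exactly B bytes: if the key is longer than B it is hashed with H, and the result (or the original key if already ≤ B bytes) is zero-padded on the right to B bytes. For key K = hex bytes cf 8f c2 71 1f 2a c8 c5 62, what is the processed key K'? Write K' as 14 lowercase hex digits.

daef0000000000

|K| = 9 > B = 7, so first hash the key.
H(K): even-index sum = 730 mod 256 = 218; odd-index sum = 495 mod 256 = 239 → da ef.
Zero-pad H(K) = da ef to 7 bytes: K' = da ef 00 00 00 00 00.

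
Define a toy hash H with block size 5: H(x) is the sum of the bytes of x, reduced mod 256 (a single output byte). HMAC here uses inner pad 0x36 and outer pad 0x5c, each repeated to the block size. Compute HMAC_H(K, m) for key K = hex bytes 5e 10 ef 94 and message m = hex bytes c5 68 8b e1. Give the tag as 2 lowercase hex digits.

Key hex bytes 5e 10 ef 94 is 4 bytes ≤ B = 5; zero-pad to 5 bytes: K' = 5e 10 ef 94 00.
K' ⊕ ipad = 68 26 d9 a2 36.  K' ⊕ opad = 02 4c b3 c8 5c.
Inner input = (K'⊕ipad) ∥ m = 68 26 d9 a2 36 ∥ c5 68 8b e1.
Inner hash: sum = 104+38+217+162+54+197+104+139+225 = 1240; mod 256 = 216 → d8.
Outer input = (K'⊕opad) ∥ inner = 02 4c b3 c8 5c ∥ d8.
Outer hash (tag): sum = 2+76+179+200+92+216 = 765; mod 256 = 253 → fd.

fd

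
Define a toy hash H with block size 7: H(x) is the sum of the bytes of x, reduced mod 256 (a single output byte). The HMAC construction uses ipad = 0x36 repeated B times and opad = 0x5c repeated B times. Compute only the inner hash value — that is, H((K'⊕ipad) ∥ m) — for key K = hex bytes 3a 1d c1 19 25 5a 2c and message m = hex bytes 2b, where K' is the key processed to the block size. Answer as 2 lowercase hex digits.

21

Key hex bytes 3a 1d c1 19 25 5a 2c is exactly B = 7 bytes: K' = 3a 1d c1 19 25 5a 2c.
K' ⊕ ipad = 0c 2b f7 2f 13 6c 1a.
Inner input = 0c 2b f7 2f 13 6c 1a ∥ 2b.
Inner hash: sum = 12+43+247+47+19+108+26+43 = 545; mod 256 = 33 → 21.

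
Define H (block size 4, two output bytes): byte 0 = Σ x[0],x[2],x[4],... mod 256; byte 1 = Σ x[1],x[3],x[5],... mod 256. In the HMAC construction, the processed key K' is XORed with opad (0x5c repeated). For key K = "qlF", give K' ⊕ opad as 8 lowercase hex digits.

2d301a5c

Key "qlF" = 71 6c 46 is 3 bytes ≤ B = 4; zero-pad to 4 bytes: K' = 71 6c 46 00.
XOR each byte with 0x5c: 71⊕5c=2d, 6c⊕5c=30, 46⊕5c=1a, 00⊕5c=5c.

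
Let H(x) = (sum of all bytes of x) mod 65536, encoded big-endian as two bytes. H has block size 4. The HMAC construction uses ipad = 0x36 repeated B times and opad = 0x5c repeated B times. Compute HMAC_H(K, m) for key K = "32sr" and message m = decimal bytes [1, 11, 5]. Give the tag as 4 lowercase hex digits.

Key "32sr" = 33 32 73 72 is exactly B = 4 bytes: K' = 33 32 73 72.
K' ⊕ ipad = 05 04 45 44.  K' ⊕ opad = 6f 6e 2f 2e.
Inner input = (K'⊕ipad) ∥ m = 05 04 45 44 ∥ 01 0b 05.
Inner hash: sum = 5+4+69+68+1+11+5 = 163 → 00 a3.
Outer input = (K'⊕opad) ∥ inner = 6f 6e 2f 2e ∥ 00 a3.
Outer hash (tag): sum = 111+110+47+46+0+163 = 477 → 01 dd.

01dd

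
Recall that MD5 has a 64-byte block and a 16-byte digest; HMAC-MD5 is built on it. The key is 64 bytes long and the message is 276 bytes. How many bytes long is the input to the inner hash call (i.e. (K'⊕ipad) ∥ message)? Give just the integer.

340

Key is 64 ≤ 64 bytes, zero-padded: |K'| = 64.
Inner input = (K'⊕ipad) ∥ m → 64 + 276 = 340 bytes.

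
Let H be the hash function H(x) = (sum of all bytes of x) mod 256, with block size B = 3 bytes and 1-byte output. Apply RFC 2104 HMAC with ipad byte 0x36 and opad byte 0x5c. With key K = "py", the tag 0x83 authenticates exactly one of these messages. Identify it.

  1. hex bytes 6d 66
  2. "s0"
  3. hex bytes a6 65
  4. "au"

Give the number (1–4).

3

Key "py" = 70 79 is 2 bytes ≤ B = 3; zero-pad to 3 bytes: K' = 70 79 00.
K' ⊕ ipad = 46 4f 36; K' ⊕ opad = 2c 25 5c.
m1: inner = H(46 4f 36 6d 66) = 9e; tag = H(2c 25 5c 9e) = 4b
m2: inner = H(46 4f 36 73 30) = 6e; tag = H(2c 25 5c 6e) = 1b
m3: inner = H(46 4f 36 a6 65) = d6; tag = H(2c 25 5c d6) = 83 ← matches
m4: inner = H(46 4f 36 61 75) = a1; tag = H(2c 25 5c a1) = 4e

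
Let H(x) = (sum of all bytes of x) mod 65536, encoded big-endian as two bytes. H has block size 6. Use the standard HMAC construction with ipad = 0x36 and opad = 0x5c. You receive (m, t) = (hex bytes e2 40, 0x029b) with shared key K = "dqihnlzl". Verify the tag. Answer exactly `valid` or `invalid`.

invalid

Key "dqihnlzl" = 64 71 69 68 6e 6c 7a 6c is 8 bytes > B = 6, so hash it first: H(key) = 03 66, then zero-pad to 6 bytes: K' = 03 66 00 00 00 00.
K' ⊕ ipad = 35 50 36 36 36 36; K' ⊕ opad = 5f 3a 5c 5c 5c 5c.
Inner hash: sum = 53+80+54+54+54+54+226+64 = 639 → 02 7f.
Outer hash (recomputed tag): sum = 95+58+92+92+92+92+2+127 = 650 → 02 8a.
Recomputed tag = 028a; claimed = 029b → mismatch.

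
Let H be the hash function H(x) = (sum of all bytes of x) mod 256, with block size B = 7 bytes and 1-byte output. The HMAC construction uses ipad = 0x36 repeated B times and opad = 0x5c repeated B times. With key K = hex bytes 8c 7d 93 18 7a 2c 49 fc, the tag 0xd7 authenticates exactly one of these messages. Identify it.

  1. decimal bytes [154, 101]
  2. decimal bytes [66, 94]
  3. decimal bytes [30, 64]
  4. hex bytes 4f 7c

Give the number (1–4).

Key hex bytes 8c 7d 93 18 7a 2c 49 fc is 8 bytes > B = 7, so hash it first: H(key) = 9f, then zero-pad to 7 bytes: K' = 9f 00 00 00 00 00 00.
K' ⊕ ipad = a9 36 36 36 36 36 36; K' ⊕ opad = c3 5c 5c 5c 5c 5c 5c.
m1: inner = H(a9 36 36 36 36 36 36 9a 65) = ec; tag = H(c3 5c 5c 5c 5c 5c 5c ec) = d7 ← matches
m2: inner = H(a9 36 36 36 36 36 36 42 5e) = 8d; tag = H(c3 5c 5c 5c 5c 5c 5c 8d) = 78
m3: inner = H(a9 36 36 36 36 36 36 1e 40) = 4b; tag = H(c3 5c 5c 5c 5c 5c 5c 4b) = 36
m4: inner = H(a9 36 36 36 36 36 36 4f 7c) = b8; tag = H(c3 5c 5c 5c 5c 5c 5c b8) = a3

1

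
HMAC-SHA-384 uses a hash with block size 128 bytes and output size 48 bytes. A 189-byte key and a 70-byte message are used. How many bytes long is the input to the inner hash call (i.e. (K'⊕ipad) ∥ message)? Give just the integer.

198

Key is 189 > 128 bytes, so it is hashed to 48 bytes then zero-padded to 128: |K'| = 128.
Inner input = (K'⊕ipad) ∥ m → 128 + 70 = 198 bytes.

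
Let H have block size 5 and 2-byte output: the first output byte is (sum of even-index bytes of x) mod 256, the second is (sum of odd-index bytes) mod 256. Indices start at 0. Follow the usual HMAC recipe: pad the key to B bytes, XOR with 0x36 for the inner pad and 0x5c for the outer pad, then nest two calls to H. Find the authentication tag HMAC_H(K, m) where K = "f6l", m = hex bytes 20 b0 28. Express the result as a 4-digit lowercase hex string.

4456

Key "f6l" = 66 36 6c is 3 bytes ≤ B = 5; zero-pad to 5 bytes: K' = 66 36 6c 00 00.
K' ⊕ ipad = 50 00 5a 36 36.  K' ⊕ opad = 3a 6a 30 5c 5c.
Inner input = (K'⊕ipad) ∥ m = 50 00 5a 36 36 ∥ 20 b0 28.
Inner hash: even-index sum = 400 mod 256 = 144; odd-index sum = 126 mod 256 = 126 → 90 7e.
Outer input = (K'⊕opad) ∥ inner = 3a 6a 30 5c 5c ∥ 90 7e.
Outer hash (tag): even-index sum = 324 mod 256 = 68; odd-index sum = 342 mod 256 = 86 → 44 56.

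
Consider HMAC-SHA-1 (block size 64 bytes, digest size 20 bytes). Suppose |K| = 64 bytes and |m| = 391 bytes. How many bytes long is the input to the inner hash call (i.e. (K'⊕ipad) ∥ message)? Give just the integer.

455

Key is 64 ≤ 64 bytes, zero-padded: |K'| = 64.
Inner input = (K'⊕ipad) ∥ m → 64 + 391 = 455 bytes.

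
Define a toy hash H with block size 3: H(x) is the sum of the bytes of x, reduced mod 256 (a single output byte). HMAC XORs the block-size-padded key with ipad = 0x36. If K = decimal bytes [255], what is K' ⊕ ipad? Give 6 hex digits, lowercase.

c93636

Key decimal bytes [255] = ff is 1 byte ≤ B = 3; zero-pad to 3 bytes: K' = ff 00 00.
XOR each byte with 0x36: ff⊕36=c9, 00⊕36=36, 00⊕36=36.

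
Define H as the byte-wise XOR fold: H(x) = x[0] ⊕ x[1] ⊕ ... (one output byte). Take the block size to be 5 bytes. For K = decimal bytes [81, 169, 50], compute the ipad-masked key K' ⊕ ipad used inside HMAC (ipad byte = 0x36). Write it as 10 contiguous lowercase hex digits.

679f043636

Key decimal bytes [81, 169, 50] = 51 a9 32 is 3 bytes ≤ B = 5; zero-pad to 5 bytes: K' = 51 a9 32 00 00.
XOR each byte with 0x36: 51⊕36=67, a9⊕36=9f, 32⊕36=04, 00⊕36=36, 00⊕36=36.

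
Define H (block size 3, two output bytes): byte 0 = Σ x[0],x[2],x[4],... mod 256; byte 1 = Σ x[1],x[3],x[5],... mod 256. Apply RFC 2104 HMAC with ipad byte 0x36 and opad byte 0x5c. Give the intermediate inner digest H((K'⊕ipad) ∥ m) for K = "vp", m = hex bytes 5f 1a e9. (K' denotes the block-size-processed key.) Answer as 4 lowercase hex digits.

Key "vp" = 76 70 is 2 bytes ≤ B = 3; zero-pad to 3 bytes: K' = 76 70 00.
K' ⊕ ipad = 40 46 36.
Inner input = 40 46 36 ∥ 5f 1a e9.
Inner hash: even-index sum = 144 mod 256 = 144; odd-index sum = 398 mod 256 = 142 → 90 8e.

908e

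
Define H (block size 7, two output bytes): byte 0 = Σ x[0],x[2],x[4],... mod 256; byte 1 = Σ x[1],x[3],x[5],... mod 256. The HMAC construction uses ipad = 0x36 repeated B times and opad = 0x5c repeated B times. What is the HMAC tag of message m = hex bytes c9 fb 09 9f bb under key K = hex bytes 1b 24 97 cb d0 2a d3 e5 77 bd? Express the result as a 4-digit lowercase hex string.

Key hex bytes 1b 24 97 cb d0 2a d3 e5 77 bd is 10 bytes > B = 7, so hash it first: H(key) = cc bb, then zero-pad to 7 bytes: K' = cc bb 00 00 00 00 00.
K' ⊕ ipad = fa 8d 36 36 36 36 36.  K' ⊕ opad = 90 e7 5c 5c 5c 5c 5c.
Inner input = (K'⊕ipad) ∥ m = fa 8d 36 36 36 36 36 ∥ c9 fb 09 9f bb.
Inner hash: even-index sum = 822 mod 256 = 54; odd-index sum = 646 mod 256 = 134 → 36 86.
Outer input = (K'⊕opad) ∥ inner = 90 e7 5c 5c 5c 5c 5c ∥ 36 86.
Outer hash (tag): even-index sum = 554 mod 256 = 42; odd-index sum = 469 mod 256 = 213 → 2a d5.

2ad5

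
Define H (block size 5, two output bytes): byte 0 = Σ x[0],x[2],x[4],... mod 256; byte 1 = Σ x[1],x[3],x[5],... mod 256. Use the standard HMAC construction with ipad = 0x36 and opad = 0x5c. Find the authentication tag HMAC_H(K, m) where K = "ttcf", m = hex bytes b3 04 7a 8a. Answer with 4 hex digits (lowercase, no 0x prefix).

82bd

Key "ttcf" = 74 74 63 66 is 4 bytes ≤ B = 5; zero-pad to 5 bytes: K' = 74 74 63 66 00.
K' ⊕ ipad = 42 42 55 50 36.  K' ⊕ opad = 28 28 3f 3a 5c.
Inner input = (K'⊕ipad) ∥ m = 42 42 55 50 36 ∥ b3 04 7a 8a.
Inner hash: even-index sum = 347 mod 256 = 91; odd-index sum = 447 mod 256 = 191 → 5b bf.
Outer input = (K'⊕opad) ∥ inner = 28 28 3f 3a 5c ∥ 5b bf.
Outer hash (tag): even-index sum = 386 mod 256 = 130; odd-index sum = 189 mod 256 = 189 → 82 bd.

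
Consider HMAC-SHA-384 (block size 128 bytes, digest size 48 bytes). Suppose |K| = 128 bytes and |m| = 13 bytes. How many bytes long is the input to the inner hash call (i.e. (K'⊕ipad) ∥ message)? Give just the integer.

141

Key is 128 ≤ 128 bytes, zero-padded: |K'| = 128.
Inner input = (K'⊕ipad) ∥ m → 128 + 13 = 141 bytes.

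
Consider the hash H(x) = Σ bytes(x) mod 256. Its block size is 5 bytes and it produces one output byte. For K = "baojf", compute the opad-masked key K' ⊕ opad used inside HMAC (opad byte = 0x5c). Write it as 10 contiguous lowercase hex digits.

3e3d33363a

Key "baojf" = 62 61 6f 6a 66 is exactly B = 5 bytes: K' = 62 61 6f 6a 66.
XOR each byte with 0x5c: 62⊕5c=3e, 61⊕5c=3d, 6f⊕5c=33, 6a⊕5c=36, 66⊕5c=3a.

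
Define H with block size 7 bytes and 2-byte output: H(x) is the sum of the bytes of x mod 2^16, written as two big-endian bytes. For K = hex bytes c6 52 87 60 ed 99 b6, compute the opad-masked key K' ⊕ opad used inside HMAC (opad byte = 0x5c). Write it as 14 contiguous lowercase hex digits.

Key hex bytes c6 52 87 60 ed 99 b6 is exactly B = 7 bytes: K' = c6 52 87 60 ed 99 b6.
XOR each byte with 0x5c: c6⊕5c=9a, 52⊕5c=0e, 87⊕5c=db, 60⊕5c=3c, ed⊕5c=b1, 99⊕5c=c5, b6⊕5c=ea.

9a0edb3cb1c5ea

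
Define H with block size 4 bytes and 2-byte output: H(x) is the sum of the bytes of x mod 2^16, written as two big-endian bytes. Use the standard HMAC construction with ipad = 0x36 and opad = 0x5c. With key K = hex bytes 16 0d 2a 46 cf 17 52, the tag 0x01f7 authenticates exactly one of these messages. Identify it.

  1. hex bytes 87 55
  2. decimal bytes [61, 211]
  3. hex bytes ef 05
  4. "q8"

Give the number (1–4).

4

Key hex bytes 16 0d 2a 46 cf 17 52 is 7 bytes > B = 4, so hash it first: H(key) = 01 cb, then zero-pad to 4 bytes: K' = 01 cb 00 00.
K' ⊕ ipad = 37 fd 36 36; K' ⊕ opad = 5d 97 5c 5c.
m1: inner = H(37 fd 36 36 87 55) = 02 7c; tag = H(5d 97 5c 5c 02 7c) = 022a
m2: inner = H(37 fd 36 36 3d d3) = 02 b0; tag = H(5d 97 5c 5c 02 b0) = 025e
m3: inner = H(37 fd 36 36 ef 05) = 02 94; tag = H(5d 97 5c 5c 02 94) = 0242
m4: inner = H(37 fd 36 36 71 38) = 02 49; tag = H(5d 97 5c 5c 02 49) = 01f7 ← matches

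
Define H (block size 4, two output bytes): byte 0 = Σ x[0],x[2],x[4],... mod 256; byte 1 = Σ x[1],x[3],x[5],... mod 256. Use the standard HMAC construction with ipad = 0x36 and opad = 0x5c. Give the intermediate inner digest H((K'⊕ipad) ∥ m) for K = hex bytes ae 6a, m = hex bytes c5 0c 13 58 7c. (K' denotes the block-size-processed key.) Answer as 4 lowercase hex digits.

Key hex bytes ae 6a is 2 bytes ≤ B = 4; zero-pad to 4 bytes: K' = ae 6a 00 00.
K' ⊕ ipad = 98 5c 36 36.
Inner input = 98 5c 36 36 ∥ c5 0c 13 58 7c.
Inner hash: even-index sum = 546 mod 256 = 34; odd-index sum = 246 mod 256 = 246 → 22 f6.

22f6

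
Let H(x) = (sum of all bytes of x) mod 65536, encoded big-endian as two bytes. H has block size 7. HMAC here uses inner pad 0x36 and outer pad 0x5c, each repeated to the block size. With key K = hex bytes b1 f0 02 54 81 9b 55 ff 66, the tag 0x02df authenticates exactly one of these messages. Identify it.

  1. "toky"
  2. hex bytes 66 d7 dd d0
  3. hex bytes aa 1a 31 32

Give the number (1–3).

2

Key hex bytes b1 f0 02 54 81 9b 55 ff 66 is 9 bytes > B = 7, so hash it first: H(key) = 04 cd, then zero-pad to 7 bytes: K' = 04 cd 00 00 00 00 00.
K' ⊕ ipad = 32 fb 36 36 36 36 36; K' ⊕ opad = 58 91 5c 5c 5c 5c 5c.
m1: inner = H(32 fb 36 36 36 36 36 74 6f 6b 79) = 04 02; tag = H(58 91 5c 5c 5c 5c 5c 04 02) = 02bb
m2: inner = H(32 fb 36 36 36 36 36 66 d7 dd d0) = 05 25; tag = H(58 91 5c 5c 5c 5c 5c 05 25) = 02df ← matches
m3: inner = H(32 fb 36 36 36 36 36 aa 1a 31 32) = 03 62; tag = H(58 91 5c 5c 5c 5c 5c 03 62) = 031a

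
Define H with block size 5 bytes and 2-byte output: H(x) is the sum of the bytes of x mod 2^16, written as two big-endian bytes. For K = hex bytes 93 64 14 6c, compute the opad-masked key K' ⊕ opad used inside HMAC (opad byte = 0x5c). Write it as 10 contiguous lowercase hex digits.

cf3848305c

Key hex bytes 93 64 14 6c is 4 bytes ≤ B = 5; zero-pad to 5 bytes: K' = 93 64 14 6c 00.
XOR each byte with 0x5c: 93⊕5c=cf, 64⊕5c=38, 14⊕5c=48, 6c⊕5c=30, 00⊕5c=5c.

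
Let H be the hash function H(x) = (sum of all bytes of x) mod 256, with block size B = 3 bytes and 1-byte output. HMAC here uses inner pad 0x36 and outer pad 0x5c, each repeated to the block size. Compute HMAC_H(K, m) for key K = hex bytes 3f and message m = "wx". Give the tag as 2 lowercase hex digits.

7f

Key hex bytes 3f is 1 byte ≤ B = 3; zero-pad to 3 bytes: K' = 3f 00 00.
K' ⊕ ipad = 09 36 36.  K' ⊕ opad = 63 5c 5c.
Inner input = (K'⊕ipad) ∥ m = 09 36 36 ∥ 77 78.
Inner hash: sum = 9+54+54+119+120 = 356; mod 256 = 100 → 64.
Outer input = (K'⊕opad) ∥ inner = 63 5c 5c ∥ 64.
Outer hash (tag): sum = 99+92+92+100 = 383; mod 256 = 127 → 7f.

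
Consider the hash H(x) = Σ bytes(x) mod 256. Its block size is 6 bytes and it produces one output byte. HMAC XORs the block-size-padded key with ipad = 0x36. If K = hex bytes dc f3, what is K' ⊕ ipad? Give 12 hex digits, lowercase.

eac536363636

Key hex bytes dc f3 is 2 bytes ≤ B = 6; zero-pad to 6 bytes: K' = dc f3 00 00 00 00.
XOR each byte with 0x36: dc⊕36=ea, f3⊕36=c5, 00⊕36=36, 00⊕36=36, 00⊕36=36, 00⊕36=36.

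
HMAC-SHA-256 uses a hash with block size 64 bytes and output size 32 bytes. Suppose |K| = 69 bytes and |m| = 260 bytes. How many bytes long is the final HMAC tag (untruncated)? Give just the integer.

The tag is one SHA-256 digest: 32 bytes.

32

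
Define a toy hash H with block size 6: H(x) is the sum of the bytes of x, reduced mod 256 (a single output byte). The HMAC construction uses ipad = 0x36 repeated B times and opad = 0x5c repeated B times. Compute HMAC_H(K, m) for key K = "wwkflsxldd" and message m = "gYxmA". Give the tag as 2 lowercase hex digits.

52

Key "wwkflsxldd" = 77 77 6b 66 6c 73 78 6c 64 64 is 10 bytes > B = 6, so hash it first: H(key) = 4a, then zero-pad to 6 bytes: K' = 4a 00 00 00 00 00.
K' ⊕ ipad = 7c 36 36 36 36 36.  K' ⊕ opad = 16 5c 5c 5c 5c 5c.
Inner input = (K'⊕ipad) ∥ m = 7c 36 36 36 36 36 ∥ 67 59 78 6d 41.
Inner hash: sum = 124+54+54+54+54+54+103+89+120+109+65 = 880; mod 256 = 112 → 70.
Outer input = (K'⊕opad) ∥ inner = 16 5c 5c 5c 5c 5c ∥ 70.
Outer hash (tag): sum = 22+92+92+92+92+92+112 = 594; mod 256 = 82 → 52.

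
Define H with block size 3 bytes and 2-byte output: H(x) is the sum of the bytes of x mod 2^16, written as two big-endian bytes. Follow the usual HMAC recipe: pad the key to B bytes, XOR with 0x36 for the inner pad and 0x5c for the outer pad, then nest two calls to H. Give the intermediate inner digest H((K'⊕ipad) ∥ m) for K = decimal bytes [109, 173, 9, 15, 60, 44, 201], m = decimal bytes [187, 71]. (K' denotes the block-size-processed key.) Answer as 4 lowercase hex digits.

Key decimal bytes [109, 173, 9, 15, 60, 44, 201] = 6d ad 09 0f 3c 2c c9 is 7 bytes > B = 3, so hash it first: H(key) = 02 63, then zero-pad to 3 bytes: K' = 02 63 00.
K' ⊕ ipad = 34 55 36.
Inner input = 34 55 36 ∥ bb 47.
Inner hash: sum = 52+85+54+187+71 = 449 → 01 c1.

01c1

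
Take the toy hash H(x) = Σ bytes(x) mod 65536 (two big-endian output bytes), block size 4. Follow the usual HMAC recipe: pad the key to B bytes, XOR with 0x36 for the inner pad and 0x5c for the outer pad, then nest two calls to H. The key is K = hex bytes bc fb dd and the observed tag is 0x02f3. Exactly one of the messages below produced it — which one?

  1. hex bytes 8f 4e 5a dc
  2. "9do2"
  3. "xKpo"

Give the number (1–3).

Key hex bytes bc fb dd is 3 bytes ≤ B = 4; zero-pad to 4 bytes: K' = bc fb dd 00.
K' ⊕ ipad = 8a cd eb 36; K' ⊕ opad = e0 a7 81 5c.
m1: inner = H(8a cd eb 36 8f 4e 5a dc) = 04 8b; tag = H(e0 a7 81 5c 04 8b) = 02f3 ← matches
m2: inner = H(8a cd eb 36 39 64 6f 32) = 03 b6; tag = H(e0 a7 81 5c 03 b6) = 031d
m3: inner = H(8a cd eb 36 78 4b 70 6f) = 04 1a; tag = H(e0 a7 81 5c 04 1a) = 0282

1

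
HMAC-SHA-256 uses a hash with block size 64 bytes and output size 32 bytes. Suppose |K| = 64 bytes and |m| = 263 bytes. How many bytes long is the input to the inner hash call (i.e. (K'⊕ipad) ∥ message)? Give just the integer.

327

Key is 64 ≤ 64 bytes, zero-padded: |K'| = 64.
Inner input = (K'⊕ipad) ∥ m → 64 + 263 = 327 bytes.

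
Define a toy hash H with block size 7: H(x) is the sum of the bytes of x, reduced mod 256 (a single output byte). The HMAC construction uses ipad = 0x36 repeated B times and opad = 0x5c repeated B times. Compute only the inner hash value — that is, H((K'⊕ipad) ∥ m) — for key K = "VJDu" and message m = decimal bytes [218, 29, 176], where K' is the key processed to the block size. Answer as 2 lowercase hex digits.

Key "VJDu" = 56 4a 44 75 is 4 bytes ≤ B = 7; zero-pad to 7 bytes: K' = 56 4a 44 75 00 00 00.
K' ⊕ ipad = 60 7c 72 43 36 36 36.
Inner input = 60 7c 72 43 36 36 36 ∥ da 1d b0.
Inner hash: sum = 96+124+114+67+54+54+54+218+29+176 = 986; mod 256 = 218 → da.

da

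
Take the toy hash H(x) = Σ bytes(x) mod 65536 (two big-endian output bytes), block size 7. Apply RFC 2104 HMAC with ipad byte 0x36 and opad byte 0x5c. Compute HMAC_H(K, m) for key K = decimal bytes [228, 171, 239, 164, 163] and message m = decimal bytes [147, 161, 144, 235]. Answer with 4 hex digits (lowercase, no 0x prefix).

Key decimal bytes [228, 171, 239, 164, 163] = e4 ab ef a4 a3 is 5 bytes ≤ B = 7; zero-pad to 7 bytes: K' = e4 ab ef a4 a3 00 00.
K' ⊕ ipad = d2 9d d9 92 95 36 36.  K' ⊕ opad = b8 f7 b3 f8 ff 5c 5c.
Inner input = (K'⊕ipad) ∥ m = d2 9d d9 92 95 36 36 ∥ 93 a1 90 eb.
Inner hash: sum = 210+157+217+146+149+54+54+147+161+144+235 = 1674 → 06 8a.
Outer input = (K'⊕opad) ∥ inner = b8 f7 b3 f8 ff 5c 5c ∥ 06 8a.
Outer hash (tag): sum = 184+247+179+248+255+92+92+6+138 = 1441 → 05 a1.

05a1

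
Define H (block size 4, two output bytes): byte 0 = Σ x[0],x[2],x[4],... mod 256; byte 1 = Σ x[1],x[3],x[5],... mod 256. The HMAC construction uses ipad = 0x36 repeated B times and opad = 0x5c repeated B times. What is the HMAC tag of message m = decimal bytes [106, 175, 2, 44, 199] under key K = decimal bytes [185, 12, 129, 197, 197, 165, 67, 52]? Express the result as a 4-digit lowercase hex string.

57ff

Key decimal bytes [185, 12, 129, 197, 197, 165, 67, 52] = b9 0c 81 c5 c5 a5 43 34 is 8 bytes > B = 4, so hash it first: H(key) = 42 aa, then zero-pad to 4 bytes: K' = 42 aa 00 00.
K' ⊕ ipad = 74 9c 36 36.  K' ⊕ opad = 1e f6 5c 5c.
Inner input = (K'⊕ipad) ∥ m = 74 9c 36 36 ∥ 6a af 02 2c c7.
Inner hash: even-index sum = 477 mod 256 = 221; odd-index sum = 429 mod 256 = 173 → dd ad.
Outer input = (K'⊕opad) ∥ inner = 1e f6 5c 5c ∥ dd ad.
Outer hash (tag): even-index sum = 343 mod 256 = 87; odd-index sum = 511 mod 256 = 255 → 57 ff.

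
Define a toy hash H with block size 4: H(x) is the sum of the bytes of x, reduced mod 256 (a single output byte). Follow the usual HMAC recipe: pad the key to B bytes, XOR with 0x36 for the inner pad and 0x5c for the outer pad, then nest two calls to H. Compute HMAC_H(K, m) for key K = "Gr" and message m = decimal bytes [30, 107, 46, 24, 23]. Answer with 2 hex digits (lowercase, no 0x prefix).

08

Key "Gr" = 47 72 is 2 bytes ≤ B = 4; zero-pad to 4 bytes: K' = 47 72 00 00.
K' ⊕ ipad = 71 44 36 36.  K' ⊕ opad = 1b 2e 5c 5c.
Inner input = (K'⊕ipad) ∥ m = 71 44 36 36 ∥ 1e 6b 2e 18 17.
Inner hash: sum = 113+68+54+54+30+107+46+24+23 = 519; mod 256 = 7 → 07.
Outer input = (K'⊕opad) ∥ inner = 1b 2e 5c 5c ∥ 07.
Outer hash (tag): sum = 27+46+92+92+7 = 264; mod 256 = 8 → 08.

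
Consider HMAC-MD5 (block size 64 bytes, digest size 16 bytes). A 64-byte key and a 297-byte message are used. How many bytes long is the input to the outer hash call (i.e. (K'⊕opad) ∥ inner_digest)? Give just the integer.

Key is 64 ≤ 64 bytes, zero-padded: |K'| = 64.
Outer input = (K'⊕opad) ∥ H(inner) → 64 + 16 = 80 bytes.

80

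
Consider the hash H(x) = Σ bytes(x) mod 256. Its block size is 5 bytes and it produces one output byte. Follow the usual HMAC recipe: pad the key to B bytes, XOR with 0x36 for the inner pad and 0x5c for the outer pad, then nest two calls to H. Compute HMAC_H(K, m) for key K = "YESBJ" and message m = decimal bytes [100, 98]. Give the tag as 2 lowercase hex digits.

Key "YESBJ" = 59 45 53 42 4a is exactly B = 5 bytes: K' = 59 45 53 42 4a.
K' ⊕ ipad = 6f 73 65 74 7c.  K' ⊕ opad = 05 19 0f 1e 16.
Inner input = (K'⊕ipad) ∥ m = 6f 73 65 74 7c ∥ 64 62.
Inner hash: sum = 111+115+101+116+124+100+98 = 765; mod 256 = 253 → fd.
Outer input = (K'⊕opad) ∥ inner = 05 19 0f 1e 16 ∥ fd.
Outer hash (tag): sum = 5+25+15+30+22+253 = 350; mod 256 = 94 → 5e.

5e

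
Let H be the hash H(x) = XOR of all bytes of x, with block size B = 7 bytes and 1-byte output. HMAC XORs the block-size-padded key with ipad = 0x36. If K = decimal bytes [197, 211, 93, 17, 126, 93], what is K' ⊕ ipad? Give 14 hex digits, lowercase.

Key decimal bytes [197, 211, 93, 17, 126, 93] = c5 d3 5d 11 7e 5d is 6 bytes ≤ B = 7; zero-pad to 7 bytes: K' = c5 d3 5d 11 7e 5d 00.
XOR each byte with 0x36: c5⊕36=f3, d3⊕36=e5, 5d⊕36=6b, 11⊕36=27, 7e⊕36=48, 5d⊕36=6b, 00⊕36=36.

f3e56b27486b36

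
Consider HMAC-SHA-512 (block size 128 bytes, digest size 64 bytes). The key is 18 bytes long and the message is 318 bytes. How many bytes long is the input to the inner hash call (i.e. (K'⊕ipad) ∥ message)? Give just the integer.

Key is 18 ≤ 128 bytes, zero-padded: |K'| = 128.
Inner input = (K'⊕ipad) ∥ m → 128 + 318 = 446 bytes.

446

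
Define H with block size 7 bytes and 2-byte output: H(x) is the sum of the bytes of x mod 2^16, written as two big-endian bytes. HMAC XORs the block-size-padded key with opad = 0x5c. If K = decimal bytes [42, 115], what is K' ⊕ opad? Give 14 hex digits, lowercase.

Key decimal bytes [42, 115] = 2a 73 is 2 bytes ≤ B = 7; zero-pad to 7 bytes: K' = 2a 73 00 00 00 00 00.
XOR each byte with 0x5c: 2a⊕5c=76, 73⊕5c=2f, 00⊕5c=5c, 00⊕5c=5c, 00⊕5c=5c, 00⊕5c=5c, 00⊕5c=5c.

762f5c5c5c5c5c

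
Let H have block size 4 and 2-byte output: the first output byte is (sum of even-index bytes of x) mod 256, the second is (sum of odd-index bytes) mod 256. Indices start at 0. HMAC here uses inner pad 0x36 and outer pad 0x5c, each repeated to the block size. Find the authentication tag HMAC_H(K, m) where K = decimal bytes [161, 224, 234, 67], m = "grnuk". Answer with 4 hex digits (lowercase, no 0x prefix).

660d

Key decimal bytes [161, 224, 234, 67] = a1 e0 ea 43 is exactly B = 4 bytes: K' = a1 e0 ea 43.
K' ⊕ ipad = 97 d6 dc 75.  K' ⊕ opad = fd bc b6 1f.
Inner input = (K'⊕ipad) ∥ m = 97 d6 dc 75 ∥ 67 72 6e 75 6b.
Inner hash: even-index sum = 691 mod 256 = 179; odd-index sum = 562 mod 256 = 50 → b3 32.
Outer input = (K'⊕opad) ∥ inner = fd bc b6 1f ∥ b3 32.
Outer hash (tag): even-index sum = 614 mod 256 = 102; odd-index sum = 269 mod 256 = 13 → 66 0d.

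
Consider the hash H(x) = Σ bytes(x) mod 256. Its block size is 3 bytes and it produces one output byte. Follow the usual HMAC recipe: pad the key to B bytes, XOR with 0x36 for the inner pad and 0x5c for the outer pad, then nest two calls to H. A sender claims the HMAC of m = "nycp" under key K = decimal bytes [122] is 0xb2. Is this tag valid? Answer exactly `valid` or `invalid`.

invalid

Key decimal bytes [122] = 7a is 1 byte ≤ B = 3; zero-pad to 3 bytes: K' = 7a 00 00.
K' ⊕ ipad = 4c 36 36; K' ⊕ opad = 26 5c 5c.
Inner hash: sum = 76+54+54+110+121+99+112 = 626; mod 256 = 114 → 72.
Outer hash (recomputed tag): sum = 38+92+92+114 = 336; mod 256 = 80 → 50.
Recomputed tag = 50; claimed = b2 → mismatch.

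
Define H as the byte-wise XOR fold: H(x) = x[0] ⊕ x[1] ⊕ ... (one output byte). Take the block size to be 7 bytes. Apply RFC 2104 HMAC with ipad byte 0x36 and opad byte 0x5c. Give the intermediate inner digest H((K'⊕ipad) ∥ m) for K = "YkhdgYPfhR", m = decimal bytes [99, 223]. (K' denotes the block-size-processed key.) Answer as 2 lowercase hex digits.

Key "YkhdgYPfhR" = 59 6b 68 64 67 59 50 66 68 52 is 10 bytes > B = 7, so hash it first: H(key) = 0c, then zero-pad to 7 bytes: K' = 0c 00 00 00 00 00 00.
K' ⊕ ipad = 3a 36 36 36 36 36 36.
Inner input = 3a 36 36 36 36 36 36 ∥ 63 df.
Inner hash: XOR 3a⊕36⊕36⊕36⊕36⊕36⊕36⊕63⊕df = 86.

86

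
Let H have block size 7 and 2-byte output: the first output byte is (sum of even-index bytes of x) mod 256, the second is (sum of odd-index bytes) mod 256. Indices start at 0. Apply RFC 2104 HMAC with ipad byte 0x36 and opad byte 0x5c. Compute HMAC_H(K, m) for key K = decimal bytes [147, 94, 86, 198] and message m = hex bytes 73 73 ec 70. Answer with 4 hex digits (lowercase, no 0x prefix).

Key decimal bytes [147, 94, 86, 198] = 93 5e 56 c6 is 4 bytes ≤ B = 7; zero-pad to 7 bytes: K' = 93 5e 56 c6 00 00 00.
K' ⊕ ipad = a5 68 60 f0 36 36 36.  K' ⊕ opad = cf 02 0a 9a 5c 5c 5c.
Inner input = (K'⊕ipad) ∥ m = a5 68 60 f0 36 36 36 ∥ 73 73 ec 70.
Inner hash: even-index sum = 596 mod 256 = 84; odd-index sum = 749 mod 256 = 237 → 54 ed.
Outer input = (K'⊕opad) ∥ inner = cf 02 0a 9a 5c 5c 5c ∥ 54 ed.
Outer hash (tag): even-index sum = 638 mod 256 = 126; odd-index sum = 332 mod 256 = 76 → 7e 4c.

7e4c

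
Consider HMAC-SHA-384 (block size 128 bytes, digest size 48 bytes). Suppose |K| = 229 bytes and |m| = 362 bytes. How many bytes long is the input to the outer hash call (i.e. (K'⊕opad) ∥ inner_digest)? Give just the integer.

176

Key is 229 > 128 bytes, so it is hashed to 48 bytes then zero-padded to 128: |K'| = 128.
Outer input = (K'⊕opad) ∥ H(inner) → 128 + 48 = 176 bytes.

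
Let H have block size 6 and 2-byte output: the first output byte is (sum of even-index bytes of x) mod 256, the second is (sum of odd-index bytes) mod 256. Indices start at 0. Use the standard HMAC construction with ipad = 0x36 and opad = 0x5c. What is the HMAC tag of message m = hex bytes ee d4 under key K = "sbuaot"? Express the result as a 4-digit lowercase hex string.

5a64

Key "sbuaot" = 73 62 75 61 6f 74 is exactly B = 6 bytes: K' = 73 62 75 61 6f 74.
K' ⊕ ipad = 45 54 43 57 59 42.  K' ⊕ opad = 2f 3e 29 3d 33 28.
Inner input = (K'⊕ipad) ∥ m = 45 54 43 57 59 42 ∥ ee d4.
Inner hash: even-index sum = 463 mod 256 = 207; odd-index sum = 449 mod 256 = 193 → cf c1.
Outer input = (K'⊕opad) ∥ inner = 2f 3e 29 3d 33 28 ∥ cf c1.
Outer hash (tag): even-index sum = 346 mod 256 = 90; odd-index sum = 356 mod 256 = 100 → 5a 64.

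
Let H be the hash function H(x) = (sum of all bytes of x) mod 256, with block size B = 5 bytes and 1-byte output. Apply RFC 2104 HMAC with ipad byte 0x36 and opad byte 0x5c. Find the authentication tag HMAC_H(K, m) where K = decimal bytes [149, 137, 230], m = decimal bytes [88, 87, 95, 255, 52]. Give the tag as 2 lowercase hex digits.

ef

Key decimal bytes [149, 137, 230] = 95 89 e6 is 3 bytes ≤ B = 5; zero-pad to 5 bytes: K' = 95 89 e6 00 00.
K' ⊕ ipad = a3 bf d0 36 36.  K' ⊕ opad = c9 d5 ba 5c 5c.
Inner input = (K'⊕ipad) ∥ m = a3 bf d0 36 36 ∥ 58 57 5f ff 34.
Inner hash: sum = 163+191+208+54+54+88+87+95+255+52 = 1247; mod 256 = 223 → df.
Outer input = (K'⊕opad) ∥ inner = c9 d5 ba 5c 5c ∥ df.
Outer hash (tag): sum = 201+213+186+92+92+223 = 1007; mod 256 = 239 → ef.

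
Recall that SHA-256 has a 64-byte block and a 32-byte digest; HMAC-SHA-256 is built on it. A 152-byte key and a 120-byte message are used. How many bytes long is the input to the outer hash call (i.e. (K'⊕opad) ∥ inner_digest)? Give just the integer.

Key is 152 > 64 bytes, so it is hashed to 32 bytes then zero-padded to 64: |K'| = 64.
Outer input = (K'⊕opad) ∥ H(inner) → 64 + 32 = 96 bytes.

96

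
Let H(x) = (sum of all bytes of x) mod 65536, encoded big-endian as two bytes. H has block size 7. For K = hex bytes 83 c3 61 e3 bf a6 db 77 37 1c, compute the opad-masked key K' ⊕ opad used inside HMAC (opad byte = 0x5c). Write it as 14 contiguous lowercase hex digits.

Key hex bytes 83 c3 61 e3 bf a6 db 77 37 1c is 10 bytes > B = 7, so hash it first: H(key) = 05 94, then zero-pad to 7 bytes: K' = 05 94 00 00 00 00 00.
XOR each byte with 0x5c: 05⊕5c=59, 94⊕5c=c8, 00⊕5c=5c, 00⊕5c=5c, 00⊕5c=5c, 00⊕5c=5c, 00⊕5c=5c.

59c85c5c5c5c5c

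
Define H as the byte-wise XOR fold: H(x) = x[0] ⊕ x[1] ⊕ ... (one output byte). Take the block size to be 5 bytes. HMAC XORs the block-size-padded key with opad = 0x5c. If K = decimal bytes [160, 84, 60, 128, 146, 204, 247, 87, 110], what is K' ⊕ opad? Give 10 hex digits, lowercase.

845c5c5c5c

Key decimal bytes [160, 84, 60, 128, 146, 204, 247, 87, 110] = a0 54 3c 80 92 cc f7 57 6e is 9 bytes > B = 5, so hash it first: H(key) = d8, then zero-pad to 5 bytes: K' = d8 00 00 00 00.
XOR each byte with 0x5c: d8⊕5c=84, 00⊕5c=5c, 00⊕5c=5c, 00⊕5c=5c, 00⊕5c=5c.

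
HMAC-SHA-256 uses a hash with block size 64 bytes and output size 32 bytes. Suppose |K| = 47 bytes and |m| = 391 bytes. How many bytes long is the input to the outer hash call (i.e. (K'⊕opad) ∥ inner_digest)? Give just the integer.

Key is 47 ≤ 64 bytes, zero-padded: |K'| = 64.
Outer input = (K'⊕opad) ∥ H(inner) → 64 + 32 = 96 bytes.

96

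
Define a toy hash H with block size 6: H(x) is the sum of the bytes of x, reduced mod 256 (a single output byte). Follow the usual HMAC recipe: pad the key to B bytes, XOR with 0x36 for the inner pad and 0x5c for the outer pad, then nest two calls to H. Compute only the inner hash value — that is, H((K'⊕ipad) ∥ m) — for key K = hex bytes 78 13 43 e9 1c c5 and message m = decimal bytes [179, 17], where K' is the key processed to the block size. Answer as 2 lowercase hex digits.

Key hex bytes 78 13 43 e9 1c c5 is exactly B = 6 bytes: K' = 78 13 43 e9 1c c5.
K' ⊕ ipad = 4e 25 75 df 2a f3.
Inner input = 4e 25 75 df 2a f3 ∥ b3 11.
Inner hash: sum = 78+37+117+223+42+243+179+17 = 936; mod 256 = 168 → a8.

a8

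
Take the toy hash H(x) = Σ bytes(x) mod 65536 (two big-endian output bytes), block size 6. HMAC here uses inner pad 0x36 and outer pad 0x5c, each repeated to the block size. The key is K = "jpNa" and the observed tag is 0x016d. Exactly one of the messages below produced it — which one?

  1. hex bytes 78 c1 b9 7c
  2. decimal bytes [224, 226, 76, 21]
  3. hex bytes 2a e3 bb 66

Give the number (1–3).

Key "jpNa" = 6a 70 4e 61 is 4 bytes ≤ B = 6; zero-pad to 6 bytes: K' = 6a 70 4e 61 00 00.
K' ⊕ ipad = 5c 46 78 57 36 36; K' ⊕ opad = 36 2c 12 3d 5c 5c.
m1: inner = H(5c 46 78 57 36 36 78 c1 b9 7c) = 04 4b; tag = H(36 2c 12 3d 5c 5c 04 4b) = 01b8
m2: inner = H(5c 46 78 57 36 36 e0 e2 4c 15) = 04 00; tag = H(36 2c 12 3d 5c 5c 04 00) = 016d ← matches
m3: inner = H(5c 46 78 57 36 36 2a e3 bb 66) = 04 0b; tag = H(36 2c 12 3d 5c 5c 04 0b) = 0178

2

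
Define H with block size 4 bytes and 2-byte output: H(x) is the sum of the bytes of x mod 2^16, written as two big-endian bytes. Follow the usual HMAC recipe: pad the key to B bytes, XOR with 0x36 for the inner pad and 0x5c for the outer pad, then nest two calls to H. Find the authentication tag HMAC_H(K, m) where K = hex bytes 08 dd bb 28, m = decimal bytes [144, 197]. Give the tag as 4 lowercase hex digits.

025c

Key hex bytes 08 dd bb 28 is exactly B = 4 bytes: K' = 08 dd bb 28.
K' ⊕ ipad = 3e eb 8d 1e.  K' ⊕ opad = 54 81 e7 74.
Inner input = (K'⊕ipad) ∥ m = 3e eb 8d 1e ∥ 90 c5.
Inner hash: sum = 62+235+141+30+144+197 = 809 → 03 29.
Outer input = (K'⊕opad) ∥ inner = 54 81 e7 74 ∥ 03 29.
Outer hash (tag): sum = 84+129+231+116+3+41 = 604 → 02 5c.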